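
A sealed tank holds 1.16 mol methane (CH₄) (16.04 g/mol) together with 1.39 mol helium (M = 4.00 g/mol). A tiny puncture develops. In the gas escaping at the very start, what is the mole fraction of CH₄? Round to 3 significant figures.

Effusion rate of each component ∝ n_i/√M_i (partial pressure × 1/√M).
So x_CH₄ in the escaping gas = (n_CH₄/√M_CH₄) / Σ(n_i/√M_i)
= (1.16/√16.04) / (1.16/√16.04 + 1.39/√4.00) = 0.2896/(0.2896 + 0.6950) = 0.294.

0.294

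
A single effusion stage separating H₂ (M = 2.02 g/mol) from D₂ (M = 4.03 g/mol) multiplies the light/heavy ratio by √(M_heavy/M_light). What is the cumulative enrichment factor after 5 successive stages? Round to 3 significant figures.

The single-stage factor is √(M_heavy/M_light), so 5 stages give [√(4.03/2.02)]^5 = (4.03/2.02)^(5/2).
= 1.99505^(5/2) = 5.62.

5.62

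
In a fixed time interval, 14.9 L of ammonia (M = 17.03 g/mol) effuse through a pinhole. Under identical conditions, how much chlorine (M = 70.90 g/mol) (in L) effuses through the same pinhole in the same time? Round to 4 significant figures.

Using Graham's law: rate_Cl₂/rate_NH₃ = √(M_NH₃/M_Cl₂) = √(17.03/70.90) = √0.2402 = 0.4901.
So the volume for Cl₂ is 14.9 × 0.4901 = 7.302 L.

7.302 L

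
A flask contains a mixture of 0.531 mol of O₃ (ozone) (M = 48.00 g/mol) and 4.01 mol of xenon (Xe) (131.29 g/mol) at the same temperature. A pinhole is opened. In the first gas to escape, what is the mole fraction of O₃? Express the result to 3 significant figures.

Each component's effusion rate ∝ (its partial pressure)·(1/√M) ∝ n_i/√M_i.
Mole fraction of O₃ in the effusate = (n_O₃/√M_O₃) / (n_O₃/√M_O₃ + n_Xe/√M_Xe)
= (0.531/√48.00) / (0.531/√48.00 + 4.01/√131.29) = 0.07664/(0.07664 + 0.3500) = 0.180.

0.180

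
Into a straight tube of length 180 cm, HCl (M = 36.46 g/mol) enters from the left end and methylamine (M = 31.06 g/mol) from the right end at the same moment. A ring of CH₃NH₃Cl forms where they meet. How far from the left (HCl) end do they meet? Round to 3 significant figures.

86.4 cm

The fronts meet when d_HCl + d_CH₃NH₂ = L with d_HCl/d_CH₃NH₂ = √(M_CH₃NH₂/M_HCl) (Graham's law). Here √(M_CH₃NH₂/M_HCl) = √(31.06/36.46) = 0.9230.
With d_HCl + d_CH₃NH₂ = 180 cm, d_CH₃NH₂ = 180/(1 + 0.9230) = 93.60 cm.
d_HCl = 180 − 93.60 = 86.4 cm.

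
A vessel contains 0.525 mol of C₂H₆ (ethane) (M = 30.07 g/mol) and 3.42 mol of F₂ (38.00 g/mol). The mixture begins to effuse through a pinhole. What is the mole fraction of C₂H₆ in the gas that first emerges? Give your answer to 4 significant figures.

0.1472

Rate_i ∝ x_i/√M_i (Graham's law weighted by mole fraction), so the effusate composition follows n_i/√M_i.
Mole fraction of C₂H₆ in the effusate = (n_C₂H₆/√M_C₂H₆) / (n_C₂H₆/√M_C₂H₆ + n_F₂/√M_F₂)
= (0.525/√30.07) / (0.525/√30.07 + 3.42/√38.00) = 0.09574/(0.09574 + 0.5548) = 0.1472.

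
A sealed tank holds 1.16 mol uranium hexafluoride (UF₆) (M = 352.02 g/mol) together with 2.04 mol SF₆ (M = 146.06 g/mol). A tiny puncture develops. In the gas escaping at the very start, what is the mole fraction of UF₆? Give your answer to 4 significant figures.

Effusion rate of each component ∝ n_i/√M_i (partial pressure × 1/√M).
Mole fraction of UF₆ in the effusate = (n_UF₆/√M_UF₆) / (n_UF₆/√M_UF₆ + n_SF₆/√M_SF₆)
= (1.16/√352.02) / (1.16/√352.02 + 2.04/√146.06) = 0.06183/(0.06183 + 0.1688) = 0.2681.

0.2681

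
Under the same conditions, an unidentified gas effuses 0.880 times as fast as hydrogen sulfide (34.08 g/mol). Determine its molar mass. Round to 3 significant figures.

44.0 g/mol

Since effusion rate ∝ 1/√M, rate_X/rate_H₂S = √(M_H₂S/M_X).
0.880 = √(34.08/M_X)
M_X = 34.08 / 0.880² = 34.08 / 0.7744 = 44.0 g/mol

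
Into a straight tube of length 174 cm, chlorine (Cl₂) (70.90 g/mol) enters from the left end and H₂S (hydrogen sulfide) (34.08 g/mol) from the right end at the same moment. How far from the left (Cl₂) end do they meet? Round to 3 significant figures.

The fronts meet when d_Cl₂ + d_H₂S = L with d_Cl₂/d_H₂S = √(M_H₂S/M_Cl₂) (Graham's law). Here √(M_H₂S/M_Cl₂) = √(34.08/70.90) = 0.6933.
With d_Cl₂ + d_H₂S = 174 cm, d_H₂S = 174/(1 + 0.6933) = 102.8 cm.
d_Cl₂ = 174 − 102.8 = 71.2 cm.

71.2 cm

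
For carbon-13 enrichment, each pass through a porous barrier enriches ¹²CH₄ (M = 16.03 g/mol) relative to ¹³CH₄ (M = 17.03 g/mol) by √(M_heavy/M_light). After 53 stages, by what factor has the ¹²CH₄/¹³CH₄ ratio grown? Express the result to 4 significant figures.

The single-stage factor is √(M_heavy/M_light), so 53 stages give [√(17.03/16.03)]^53 = (17.03/16.03)^(53/2).
= 1.06238^(53/2) = 4.971.

4.971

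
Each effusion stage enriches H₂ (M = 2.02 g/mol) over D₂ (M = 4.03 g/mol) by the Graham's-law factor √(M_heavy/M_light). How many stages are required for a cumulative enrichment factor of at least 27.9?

10

Per stage α = (4.03/2.02)^(1/2) = 1.99505^0.5, giving ln α = 0.3453.
Need α^N ≥ 27.9 ⇒ N ≥ ln(27.9) / ln α = 3.329 / 0.3453 = 9.64.
Rounding up, N = 10 stages.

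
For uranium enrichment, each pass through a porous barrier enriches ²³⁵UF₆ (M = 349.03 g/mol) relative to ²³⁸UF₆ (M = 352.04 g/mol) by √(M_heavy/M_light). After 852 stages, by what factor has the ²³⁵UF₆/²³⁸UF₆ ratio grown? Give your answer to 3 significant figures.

38.8

Overall factor = α^852 with α = √(352.04/349.03), i.e. (352.04/349.03)^(852/2).
= 1.00862^426 = 38.8.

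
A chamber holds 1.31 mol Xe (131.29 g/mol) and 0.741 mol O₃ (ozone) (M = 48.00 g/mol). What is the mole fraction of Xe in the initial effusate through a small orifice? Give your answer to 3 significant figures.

Each component's effusion rate ∝ (its partial pressure)·(1/√M) ∝ n_i/√M_i.
x_Xe(eff) = (n_Xe/√M_Xe) / (n_Xe/√M_Xe + n_O₃/√M_O₃)
= (1.31/√131.29) / (1.31/√131.29 + 0.741/√48.00) = 0.1143/(0.1143 + 0.1070) = 0.517.

0.517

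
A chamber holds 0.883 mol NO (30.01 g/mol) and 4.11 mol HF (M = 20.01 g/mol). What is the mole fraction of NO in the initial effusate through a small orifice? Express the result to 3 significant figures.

Rate_i ∝ x_i/√M_i (Graham's law weighted by mole fraction), so the effusate composition follows n_i/√M_i.
x_NO(eff) = (n_NO/√M_NO) / (n_NO/√M_NO + n_HF/√M_HF)
= (0.883/√30.01) / (0.883/√30.01 + 4.11/√20.01) = 0.1612/(0.1612 + 0.9188) = 0.149.

0.149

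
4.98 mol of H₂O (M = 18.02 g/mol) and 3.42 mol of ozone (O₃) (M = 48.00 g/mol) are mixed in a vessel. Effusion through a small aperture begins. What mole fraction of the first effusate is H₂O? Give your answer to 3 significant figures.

Effusion rate of each component ∝ n_i/√M_i (partial pressure × 1/√M).
x_H₂O(eff) = (n_H₂O/√M_H₂O) / (n_H₂O/√M_H₂O + n_O₃/√M_O₃)
= (4.98/√18.02) / (4.98/√18.02 + 3.42/√48.00) = 1.173/(1.173 + 0.4936) = 0.704.

0.704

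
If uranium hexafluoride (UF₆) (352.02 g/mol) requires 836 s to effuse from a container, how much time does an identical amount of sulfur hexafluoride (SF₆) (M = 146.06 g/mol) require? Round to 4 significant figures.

From Graham's law, t_SF₆/t_UF₆ = √(M_SF₆/M_UF₆) = √(146.06/352.02) = √0.4149 = 0.6441.
So the time for SF₆ is 836 × 0.6441 = 538.5 s.

538.5 s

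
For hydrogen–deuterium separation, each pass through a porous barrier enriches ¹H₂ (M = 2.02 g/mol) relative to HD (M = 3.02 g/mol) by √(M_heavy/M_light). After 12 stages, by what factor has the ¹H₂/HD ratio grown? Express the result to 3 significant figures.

11.2

Each stage multiplies the ratio by α = √(3.02/2.02), so after 12 stages the overall factor is α^12 = (3.02/2.02)^(12/2).
= 1.49505^6 = 11.2.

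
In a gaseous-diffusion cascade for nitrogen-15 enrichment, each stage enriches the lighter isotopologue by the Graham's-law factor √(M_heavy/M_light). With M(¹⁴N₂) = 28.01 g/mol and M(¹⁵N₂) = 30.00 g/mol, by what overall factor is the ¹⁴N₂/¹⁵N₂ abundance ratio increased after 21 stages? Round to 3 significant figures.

2.06

Each stage multiplies the ratio by α = √(30.00/28.01), so after 21 stages the overall factor is α^21 = (30.00/28.01)^(21/2).
= 1.07105^(21/2) = 2.06.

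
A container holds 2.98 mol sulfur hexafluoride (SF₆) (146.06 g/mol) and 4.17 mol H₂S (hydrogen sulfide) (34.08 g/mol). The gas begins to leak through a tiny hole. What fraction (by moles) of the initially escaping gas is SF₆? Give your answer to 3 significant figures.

0.257

The effusion rate of species i is ∝ p_i/√M_i ∝ n_i/√M_i.
So x_SF₆ in the escaping gas = (n_SF₆/√M_SF₆) / Σ(n_i/√M_i)
= (2.98/√146.06) / (2.98/√146.06 + 4.17/√34.08) = 0.2466/(0.2466 + 0.7143) = 0.257.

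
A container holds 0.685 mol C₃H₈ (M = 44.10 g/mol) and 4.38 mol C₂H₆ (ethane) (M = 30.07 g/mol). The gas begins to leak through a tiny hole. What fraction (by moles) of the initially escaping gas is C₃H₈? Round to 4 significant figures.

0.1144

The effusion rate of species i is ∝ p_i/√M_i ∝ n_i/√M_i.
So x_C₃H₈ in the escaping gas = (n_C₃H₈/√M_C₃H₈) / Σ(n_i/√M_i)
= (0.685/√44.10) / (0.685/√44.10 + 4.38/√30.07) = 0.1032/(0.1032 + 0.7987) = 0.1144.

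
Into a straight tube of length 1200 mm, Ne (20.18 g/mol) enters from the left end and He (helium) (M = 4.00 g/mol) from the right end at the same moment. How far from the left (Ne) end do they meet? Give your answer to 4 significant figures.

369.7 mm

In equal time, each gas travels a distance ∝ its rate ∝ 1/√M, so d_Ne/d_He = √(M_He/M_Ne) = √(4.00/20.18) = 0.4452.
With d_Ne + d_He = 1200 mm, d_He = 1200/(1 + 0.4452) = 830.3 mm.
d_Ne = 1200 − 830.3 = 369.7 mm.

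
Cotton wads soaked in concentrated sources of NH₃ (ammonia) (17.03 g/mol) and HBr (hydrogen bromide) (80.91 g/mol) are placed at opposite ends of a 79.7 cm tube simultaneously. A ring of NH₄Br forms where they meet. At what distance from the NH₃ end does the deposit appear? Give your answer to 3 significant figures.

Graham's law gives d_NH₃/d_HBr = rate_NH₃/rate_HBr = √(M_HBr/M_NH₃) = √(80.91/17.03) = 2.180.
With d_NH₃ + d_HBr = 79.7 cm, d_HBr = 79.7/(1 + 2.180) = 25.07 cm.
d_NH₃ = 79.7 − 25.07 = 54.6 cm.

54.6 cm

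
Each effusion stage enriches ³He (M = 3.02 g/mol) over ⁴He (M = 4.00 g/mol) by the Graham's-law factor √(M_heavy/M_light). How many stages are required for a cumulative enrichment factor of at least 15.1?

20

Per stage α = (4.00/3.02)^(1/2) = 1.32450^0.5, giving ln α = 0.1405.
Need α^N ≥ 15.1 ⇒ N ≥ ln(15.1) / ln α = 2.715 / 0.1405 = 19.32.
So at least 20 stages are needed.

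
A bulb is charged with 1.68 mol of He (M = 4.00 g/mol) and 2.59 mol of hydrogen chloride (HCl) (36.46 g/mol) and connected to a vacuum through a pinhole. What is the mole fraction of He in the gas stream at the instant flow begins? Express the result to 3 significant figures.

Effusion rate of each component ∝ n_i/√M_i (partial pressure × 1/√M).
So x_He in the escaping gas = (n_He/√M_He) / Σ(n_i/√M_i)
= (1.68/√4.00) / (1.68/√4.00 + 2.59/√36.46) = 0.8400/(0.8400 + 0.4289) = 0.662.

0.662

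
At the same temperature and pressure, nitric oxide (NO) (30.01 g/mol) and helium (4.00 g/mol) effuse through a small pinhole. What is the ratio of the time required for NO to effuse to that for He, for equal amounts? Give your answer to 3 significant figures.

Graham's law gives t_NO/t_He = √(M_NO/M_He) = √(30.01/4.00) = √7.503 = 2.74.

2.74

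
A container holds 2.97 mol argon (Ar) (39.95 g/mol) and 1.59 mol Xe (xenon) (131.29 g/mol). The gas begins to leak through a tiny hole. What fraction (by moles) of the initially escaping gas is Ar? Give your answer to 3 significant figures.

0.772

Rate_i ∝ x_i/√M_i (Graham's law weighted by mole fraction), so the effusate composition follows n_i/√M_i.
So x_Ar in the escaping gas = (n_Ar/√M_Ar) / Σ(n_i/√M_i)
= (2.97/√39.95) / (2.97/√39.95 + 1.59/√131.29) = 0.4699/(0.4699 + 0.1388) = 0.772.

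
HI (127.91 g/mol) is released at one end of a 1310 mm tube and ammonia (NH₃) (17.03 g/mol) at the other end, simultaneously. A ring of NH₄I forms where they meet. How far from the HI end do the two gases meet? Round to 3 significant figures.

Distances travelled in equal time are proportional to diffusion rates, so d_HI/d_NH₃ = √(M_NH₃/M_HI) = √(17.03/127.91) = 0.3649.
With d_HI + d_NH₃ = 1310 mm, d_NH₃ = 1310/(1 + 0.3649) = 959.8 mm.
d_HI = 1310 − 959.8 = 350 mm.

350 mm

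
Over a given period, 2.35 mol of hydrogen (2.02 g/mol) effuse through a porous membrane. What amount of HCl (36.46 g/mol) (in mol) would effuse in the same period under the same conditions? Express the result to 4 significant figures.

0.5531 mol

By Graham's law, rate_HCl/rate_H₂ = √(M_H₂/M_HCl) = √(2.02/36.46) = √0.05540 = 0.2354.
So the amount for HCl is 2.35 × 0.2354 = 0.5531 mol.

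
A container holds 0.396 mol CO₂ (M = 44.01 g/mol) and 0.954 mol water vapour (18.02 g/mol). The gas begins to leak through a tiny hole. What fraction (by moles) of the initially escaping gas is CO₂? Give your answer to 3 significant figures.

0.210

Rate_i ∝ x_i/√M_i (Graham's law weighted by mole fraction), so the effusate composition follows n_i/√M_i.
x_CO₂(eff) = (n_CO₂/√M_CO₂) / (n_CO₂/√M_CO₂ + n_H₂O/√M_H₂O)
= (0.396/√44.01) / (0.396/√44.01 + 0.954/√18.02) = 0.05969/(0.05969 + 0.2247) = 0.210.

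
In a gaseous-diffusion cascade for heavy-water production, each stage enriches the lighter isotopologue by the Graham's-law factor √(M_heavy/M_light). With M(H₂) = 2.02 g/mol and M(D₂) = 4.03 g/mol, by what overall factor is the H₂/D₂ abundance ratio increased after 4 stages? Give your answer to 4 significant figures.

3.980

The single-stage factor is √(M_heavy/M_light), so 4 stages give [√(4.03/2.02)]^4 = (4.03/2.02)^(4/2).
= 1.99505^2 = 3.980.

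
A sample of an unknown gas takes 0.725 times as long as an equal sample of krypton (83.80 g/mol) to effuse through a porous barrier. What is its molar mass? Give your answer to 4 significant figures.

Graham's law gives t_X/t_Kr = √(M_X/M_Kr).
0.725 = √(M_X/83.80)
M_X = 83.80 × 0.725² = 83.80 × 0.5256 = 44.05 g/mol

44.05 g/mol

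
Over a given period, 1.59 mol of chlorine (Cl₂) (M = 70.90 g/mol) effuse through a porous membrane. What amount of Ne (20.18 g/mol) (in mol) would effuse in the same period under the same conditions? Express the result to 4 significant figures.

2.980 mol

From Graham's law, rate_Ne/rate_Cl₂ = √(M_Cl₂/M_Ne) = √(70.90/20.18) = √3.513 = 1.874.
So the amount for Ne is 1.59 × 1.874 = 2.980 mol.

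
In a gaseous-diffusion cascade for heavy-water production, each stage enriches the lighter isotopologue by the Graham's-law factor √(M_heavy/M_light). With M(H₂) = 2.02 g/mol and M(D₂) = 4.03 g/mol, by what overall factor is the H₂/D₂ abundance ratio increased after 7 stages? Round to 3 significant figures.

11.2

After 7 stages the ratio has grown by (√(4.03/2.02))^7 = (4.03/2.02)^(7/2).
= 1.99505^(7/2) = 11.2.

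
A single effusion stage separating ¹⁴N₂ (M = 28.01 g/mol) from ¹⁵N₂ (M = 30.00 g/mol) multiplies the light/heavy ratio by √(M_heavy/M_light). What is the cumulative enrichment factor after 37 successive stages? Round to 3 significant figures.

3.56

Overall factor = α^37 with α = √(30.00/28.01), i.e. (30.00/28.01)^(37/2).
= 1.07105^(37/2) = 3.56.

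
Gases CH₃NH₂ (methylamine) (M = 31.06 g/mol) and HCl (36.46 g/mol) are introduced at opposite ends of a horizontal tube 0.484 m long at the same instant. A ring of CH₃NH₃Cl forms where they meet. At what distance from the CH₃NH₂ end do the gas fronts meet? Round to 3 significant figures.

Graham's law gives d_CH₃NH₂/d_HCl = rate_CH₃NH₂/rate_HCl = √(M_HCl/M_CH₃NH₂) = √(36.46/31.06) = 1.083.
With d_CH₃NH₂ + d_HCl = 0.484 m, d_HCl = 0.484/(1 + 1.083) = 0.2323 m.
d_CH₃NH₂ = 0.484 − 0.2323 = 0.252 m.

0.252 m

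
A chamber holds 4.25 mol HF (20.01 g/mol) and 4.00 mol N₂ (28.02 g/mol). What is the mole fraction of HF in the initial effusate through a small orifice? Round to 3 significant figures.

The effusion rate of species i is ∝ p_i/√M_i ∝ n_i/√M_i.
Mole fraction of HF in the effusate = (n_HF/√M_HF) / (n_HF/√M_HF + n_N₂/√M_N₂)
= (4.25/√20.01) / (4.25/√20.01 + 4.00/√28.02) = 0.9501/(0.9501 + 0.7557) = 0.557.

0.557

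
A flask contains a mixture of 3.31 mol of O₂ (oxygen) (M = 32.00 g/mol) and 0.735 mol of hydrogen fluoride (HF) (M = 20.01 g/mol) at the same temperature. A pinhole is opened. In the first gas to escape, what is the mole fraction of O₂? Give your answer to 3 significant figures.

0.781

Rate_i ∝ x_i/√M_i (Graham's law weighted by mole fraction), so the effusate composition follows n_i/√M_i.
So x_O₂ in the escaping gas = (n_O₂/√M_O₂) / Σ(n_i/√M_i)
= (3.31/√32.00) / (3.31/√32.00 + 0.735/√20.01) = 0.5851/(0.5851 + 0.1643) = 0.781.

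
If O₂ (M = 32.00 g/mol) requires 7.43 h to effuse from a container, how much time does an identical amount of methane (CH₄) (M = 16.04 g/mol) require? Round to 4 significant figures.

5.260 h

From Graham's law, t_CH₄/t_O₂ = √(M_CH₄/M_O₂) = √(16.04/32.00) = √0.5012 = 0.7080.
So the time for CH₄ is 7.43 × 0.7080 = 5.260 h.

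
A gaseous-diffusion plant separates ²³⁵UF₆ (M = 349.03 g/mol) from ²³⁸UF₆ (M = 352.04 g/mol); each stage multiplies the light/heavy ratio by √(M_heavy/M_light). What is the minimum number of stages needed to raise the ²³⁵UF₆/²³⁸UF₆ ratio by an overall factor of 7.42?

467

With α = √(352.04/349.03) per stage, ln α = ½ ln(1.00862) = 0.004293.
Need α^N ≥ 7.42 ⇒ N ≥ ln(7.42) / ln α = 2.004 / 0.004293 = 466.80.
Rounding up, N = 467 stages.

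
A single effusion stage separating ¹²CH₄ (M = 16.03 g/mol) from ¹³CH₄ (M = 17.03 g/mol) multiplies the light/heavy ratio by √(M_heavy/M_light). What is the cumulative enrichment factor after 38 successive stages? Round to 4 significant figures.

3.157

After 38 stages the ratio has grown by (√(17.03/16.03))^38 = (17.03/16.03)^(38/2).
= 1.06238^19 = 3.157.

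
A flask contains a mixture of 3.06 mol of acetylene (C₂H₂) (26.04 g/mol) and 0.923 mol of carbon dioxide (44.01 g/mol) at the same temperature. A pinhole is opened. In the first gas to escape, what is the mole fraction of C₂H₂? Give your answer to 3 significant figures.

Rate_i ∝ x_i/√M_i (Graham's law weighted by mole fraction), so the effusate composition follows n_i/√M_i.
Mole fraction of C₂H₂ in the effusate = (n_C₂H₂/√M_C₂H₂) / (n_C₂H₂/√M_C₂H₂ + n_CO₂/√M_CO₂)
= (3.06/√26.04) / (3.06/√26.04 + 0.923/√44.01) = 0.5997/(0.5997 + 0.1391) = 0.812.

0.812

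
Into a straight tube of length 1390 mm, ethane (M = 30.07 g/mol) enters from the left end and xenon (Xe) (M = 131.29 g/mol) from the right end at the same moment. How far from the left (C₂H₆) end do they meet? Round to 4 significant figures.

Graham's law gives d_C₂H₆/d_Xe = rate_C₂H₆/rate_Xe = √(M_Xe/M_C₂H₆) = √(131.29/30.07) = 2.090.
With d_C₂H₆ + d_Xe = 1390 mm, d_Xe = 1390/(1 + 2.090) = 449.9 mm.
d_C₂H₆ = 1390 − 449.9 = 940.1 mm.

940.1 mm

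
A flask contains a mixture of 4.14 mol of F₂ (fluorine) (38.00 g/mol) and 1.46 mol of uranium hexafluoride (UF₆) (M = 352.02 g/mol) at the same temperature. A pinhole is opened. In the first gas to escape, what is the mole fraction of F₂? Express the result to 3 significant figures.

0.896

Effusion rate of each component ∝ n_i/√M_i (partial pressure × 1/√M).
Mole fraction of F₂ in the effusate = (n_F₂/√M_F₂) / (n_F₂/√M_F₂ + n_UF₆/√M_UF₆)
= (4.14/√38.00) / (4.14/√38.00 + 1.46/√352.02) = 0.6716/(0.6716 + 0.07782) = 0.896.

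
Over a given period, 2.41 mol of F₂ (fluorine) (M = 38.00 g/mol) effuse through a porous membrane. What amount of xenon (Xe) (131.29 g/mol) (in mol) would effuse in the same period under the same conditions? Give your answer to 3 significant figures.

1.30 mol

Using Graham's law: rate_Xe/rate_F₂ = √(M_F₂/M_Xe) = √(38.00/131.29) = √0.2894 = 0.5380.
So the amount for Xe is 2.41 × 0.5380 = 1.30 mol.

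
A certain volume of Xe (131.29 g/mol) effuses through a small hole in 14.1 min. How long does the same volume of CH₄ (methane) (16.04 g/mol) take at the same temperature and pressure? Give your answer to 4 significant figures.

Using Graham's law: t_CH₄/t_Xe = √(M_CH₄/M_Xe) = √(16.04/131.29) = √0.1222 = 0.3495.
So the time for CH₄ is 14.1 × 0.3495 = 4.928 min.

4.928 min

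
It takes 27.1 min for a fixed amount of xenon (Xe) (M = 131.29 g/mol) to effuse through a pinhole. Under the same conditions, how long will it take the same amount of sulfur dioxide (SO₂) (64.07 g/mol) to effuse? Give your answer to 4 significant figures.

Graham's law gives t_SO₂/t_Xe = √(M_SO₂/M_Xe) = √(64.07/131.29) = √0.4880 = 0.6986.
So the time for SO₂ is 27.1 × 0.6986 = 18.93 min.

18.93 min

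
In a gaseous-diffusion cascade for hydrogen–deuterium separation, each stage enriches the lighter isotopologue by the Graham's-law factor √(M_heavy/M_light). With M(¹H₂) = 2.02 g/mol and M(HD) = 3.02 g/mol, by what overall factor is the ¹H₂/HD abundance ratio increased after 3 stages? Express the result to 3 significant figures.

Overall factor = α^3 with α = √(3.02/2.02), i.e. (3.02/2.02)^(3/2).
= 1.49505^(3/2) = 1.83.

1.83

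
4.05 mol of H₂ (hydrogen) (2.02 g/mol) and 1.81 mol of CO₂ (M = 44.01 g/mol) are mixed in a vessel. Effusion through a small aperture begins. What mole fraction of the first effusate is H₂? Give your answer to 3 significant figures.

Each component's effusion rate ∝ (its partial pressure)·(1/√M) ∝ n_i/√M_i.
Mole fraction of H₂ in the effusate = (n_H₂/√M_H₂) / (n_H₂/√M_H₂ + n_CO₂/√M_CO₂)
= (4.05/√2.02) / (4.05/√2.02 + 1.81/√44.01) = 2.850/(2.850 + 0.2728) = 0.913.

0.913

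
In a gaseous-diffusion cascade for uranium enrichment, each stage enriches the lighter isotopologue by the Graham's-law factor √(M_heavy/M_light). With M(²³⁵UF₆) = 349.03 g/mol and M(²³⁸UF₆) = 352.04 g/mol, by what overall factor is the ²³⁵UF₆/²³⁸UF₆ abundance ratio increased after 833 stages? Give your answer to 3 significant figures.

35.7

Overall factor = α^833 with α = √(352.04/349.03), i.e. (352.04/349.03)^(833/2).
= 1.00862^(833/2) = 35.7.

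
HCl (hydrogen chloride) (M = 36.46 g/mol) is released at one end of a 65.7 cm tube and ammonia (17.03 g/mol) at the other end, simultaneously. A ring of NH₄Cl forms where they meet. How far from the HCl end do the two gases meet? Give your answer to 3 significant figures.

Distances travelled in equal time are proportional to diffusion rates, so d_HCl/d_NH₃ = √(M_NH₃/M_HCl) = √(17.03/36.46) = 0.6834.
With d_HCl + d_NH₃ = 65.7 cm, d_NH₃ = 65.7/(1 + 0.6834) = 39.03 cm.
d_HCl = 65.7 − 39.03 = 26.7 cm.

26.7 cm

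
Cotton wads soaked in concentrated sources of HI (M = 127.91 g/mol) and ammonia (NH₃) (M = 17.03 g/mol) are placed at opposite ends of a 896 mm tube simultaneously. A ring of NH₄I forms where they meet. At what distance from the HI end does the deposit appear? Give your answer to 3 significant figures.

240 mm

The fronts meet when d_HI + d_NH₃ = L with d_HI/d_NH₃ = √(M_NH₃/M_HI) (Graham's law). Here √(M_NH₃/M_HI) = √(17.03/127.91) = 0.3649.
With d_HI + d_NH₃ = 896 mm, d_NH₃ = 896/(1 + 0.3649) = 656.5 mm.
d_HI = 896 − 656.5 = 240 mm.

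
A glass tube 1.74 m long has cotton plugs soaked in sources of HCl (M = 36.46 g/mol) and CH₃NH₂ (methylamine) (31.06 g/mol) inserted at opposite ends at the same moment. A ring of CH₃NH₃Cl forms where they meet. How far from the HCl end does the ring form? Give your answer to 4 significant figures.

The fronts meet when d_HCl + d_CH₃NH₂ = L with d_HCl/d_CH₃NH₂ = √(M_CH₃NH₂/M_HCl) (Graham's law). Here √(M_CH₃NH₂/M_HCl) = √(31.06/36.46) = 0.9230.
With d_HCl + d_CH₃NH₂ = 1.74 m, d_CH₃NH₂ = 1.74/(1 + 0.9230) = 0.9048 m.
d_HCl = 1.74 − 0.9048 = 0.8352 m.

0.8352 m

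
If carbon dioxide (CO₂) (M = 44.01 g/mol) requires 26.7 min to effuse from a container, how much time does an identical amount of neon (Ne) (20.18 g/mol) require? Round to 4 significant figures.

Using Graham's law: t_Ne/t_CO₂ = √(M_Ne/M_CO₂) = √(20.18/44.01) = √0.4585 = 0.6772.
So the time for Ne is 26.7 × 0.6772 = 18.08 min.

18.08 min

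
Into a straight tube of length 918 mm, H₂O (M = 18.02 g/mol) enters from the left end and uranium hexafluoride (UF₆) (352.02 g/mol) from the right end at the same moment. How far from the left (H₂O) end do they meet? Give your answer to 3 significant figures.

Graham's law gives d_H₂O/d_UF₆ = rate_H₂O/rate_UF₆ = √(M_UF₆/M_H₂O) = √(352.02/18.02) = 4.420.
With d_H₂O + d_UF₆ = 918 mm, d_UF₆ = 918/(1 + 4.420) = 169.4 mm.
d_H₂O = 918 − 169.4 = 749 mm.

749 mm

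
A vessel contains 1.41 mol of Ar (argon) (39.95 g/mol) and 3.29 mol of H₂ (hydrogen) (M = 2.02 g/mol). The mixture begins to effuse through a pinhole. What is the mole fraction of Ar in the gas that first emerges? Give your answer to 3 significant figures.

The effusion rate of species i is ∝ p_i/√M_i ∝ n_i/√M_i.
x_Ar(eff) = (n_Ar/√M_Ar) / (n_Ar/√M_Ar + n_H₂/√M_H₂)
= (1.41/√39.95) / (1.41/√39.95 + 3.29/√2.02) = 0.2231/(0.2231 + 2.315) = 0.0879.

0.0879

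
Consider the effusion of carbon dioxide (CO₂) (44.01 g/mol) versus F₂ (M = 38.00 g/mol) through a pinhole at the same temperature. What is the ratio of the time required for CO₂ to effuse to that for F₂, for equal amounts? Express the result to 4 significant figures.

Using Graham's law: t_CO₂/t_F₂ = √(M_CO₂/M_F₂) = √(44.01/38.00) = √1.158 = 1.076.

1.076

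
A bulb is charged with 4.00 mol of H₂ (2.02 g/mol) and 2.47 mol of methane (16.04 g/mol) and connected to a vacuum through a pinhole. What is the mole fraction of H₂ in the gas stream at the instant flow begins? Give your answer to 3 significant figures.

0.820

Effusion rate of each component ∝ n_i/√M_i (partial pressure × 1/√M).
Mole fraction of H₂ in the effusate = (n_H₂/√M_H₂) / (n_H₂/√M_H₂ + n_CH₄/√M_CH₄)
= (4.00/√2.02) / (4.00/√2.02 + 2.47/√16.04) = 2.814/(2.814 + 0.6167) = 0.820.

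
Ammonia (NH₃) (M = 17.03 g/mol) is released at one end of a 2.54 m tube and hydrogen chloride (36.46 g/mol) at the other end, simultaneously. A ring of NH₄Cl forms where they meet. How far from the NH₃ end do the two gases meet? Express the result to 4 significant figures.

1.509 m

The fronts meet when d_NH₃ + d_HCl = L with d_NH₃/d_HCl = √(M_HCl/M_NH₃) (Graham's law). Here √(M_HCl/M_NH₃) = √(36.46/17.03) = 1.463.
With d_NH₃ + d_HCl = 2.54 m, d_HCl = 2.54/(1 + 1.463) = 1.031 m.
d_NH₃ = 2.54 − 1.031 = 1.509 m.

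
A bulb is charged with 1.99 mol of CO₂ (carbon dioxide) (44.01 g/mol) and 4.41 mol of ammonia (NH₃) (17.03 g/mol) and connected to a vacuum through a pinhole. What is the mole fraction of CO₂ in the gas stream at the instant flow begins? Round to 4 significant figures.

0.2192

Rate_i ∝ x_i/√M_i (Graham's law weighted by mole fraction), so the effusate composition follows n_i/√M_i.
Mole fraction of CO₂ in the effusate = (n_CO₂/√M_CO₂) / (n_CO₂/√M_CO₂ + n_NH₃/√M_NH₃)
= (1.99/√44.01) / (1.99/√44.01 + 4.41/√17.03) = 0.3000/(0.3000 + 1.069) = 0.2192.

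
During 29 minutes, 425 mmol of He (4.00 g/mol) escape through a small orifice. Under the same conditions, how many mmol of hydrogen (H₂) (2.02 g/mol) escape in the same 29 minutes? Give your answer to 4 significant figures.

From Graham's law, rate_H₂/rate_He = √(M_He/M_H₂) = √(4.00/2.02) = √1.980 = 1.407.
So the amount for H₂ is 425 × 1.407 = 598.1 mmol.

598.1 mmol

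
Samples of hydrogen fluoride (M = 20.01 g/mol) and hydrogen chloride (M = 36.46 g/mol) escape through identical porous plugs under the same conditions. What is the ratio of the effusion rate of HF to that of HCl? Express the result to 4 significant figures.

Using Graham's law: rate_HF/rate_HCl = √(M_HCl/M_HF) = √(36.46/20.01) = √1.822 = 1.350.

1.350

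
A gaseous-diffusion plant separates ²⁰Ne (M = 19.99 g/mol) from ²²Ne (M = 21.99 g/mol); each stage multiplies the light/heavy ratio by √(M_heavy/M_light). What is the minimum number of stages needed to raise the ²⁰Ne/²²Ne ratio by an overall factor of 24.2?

67

Per stage α = (21.99/19.99)^(1/2) = 1.10005^0.5, giving ln α = 0.04768.
Need α^N ≥ 24.2 ⇒ N ≥ ln(24.2) / ln α = 3.186 / 0.04768 = 66.83.
So at least 67 stages are needed.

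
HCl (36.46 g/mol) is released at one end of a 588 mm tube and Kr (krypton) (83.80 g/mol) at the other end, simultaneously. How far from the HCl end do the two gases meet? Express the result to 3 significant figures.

In equal time, each gas travels a distance ∝ its rate ∝ 1/√M, so d_HCl/d_Kr = √(M_Kr/M_HCl) = √(83.80/36.46) = 1.516.
With d_HCl + d_Kr = 588 mm, d_Kr = 588/(1 + 1.516) = 233.7 mm.
d_HCl = 588 − 233.7 = 354 mm.

354 mm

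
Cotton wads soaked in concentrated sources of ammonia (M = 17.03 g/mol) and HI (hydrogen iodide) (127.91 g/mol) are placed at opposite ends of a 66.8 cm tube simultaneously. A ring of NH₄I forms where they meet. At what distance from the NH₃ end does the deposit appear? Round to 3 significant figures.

48.9 cm

Distances travelled in equal time are proportional to diffusion rates, so d_NH₃/d_HI = √(M_HI/M_NH₃) = √(127.91/17.03) = 2.741.
With d_NH₃ + d_HI = 66.8 cm, d_HI = 66.8/(1 + 2.741) = 17.86 cm.
d_NH₃ = 66.8 − 17.86 = 48.9 cm.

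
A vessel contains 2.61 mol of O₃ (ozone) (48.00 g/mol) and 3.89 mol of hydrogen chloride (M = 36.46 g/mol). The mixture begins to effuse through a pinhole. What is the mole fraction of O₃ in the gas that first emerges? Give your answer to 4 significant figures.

0.3690

The effusion rate of species i is ∝ p_i/√M_i ∝ n_i/√M_i.
Mole fraction of O₃ in the effusate = (n_O₃/√M_O₃) / (n_O₃/√M_O₃ + n_HCl/√M_HCl)
= (2.61/√48.00) / (2.61/√48.00 + 3.89/√36.46) = 0.3767/(0.3767 + 0.6442) = 0.3690.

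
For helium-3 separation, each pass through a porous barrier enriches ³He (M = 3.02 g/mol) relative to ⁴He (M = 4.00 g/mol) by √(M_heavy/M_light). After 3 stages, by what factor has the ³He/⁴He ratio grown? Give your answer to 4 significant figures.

The single-stage factor is √(M_heavy/M_light), so 3 stages give [√(4.00/3.02)]^3 = (4.00/3.02)^(3/2).
= 1.32450^(3/2) = 1.524.

1.524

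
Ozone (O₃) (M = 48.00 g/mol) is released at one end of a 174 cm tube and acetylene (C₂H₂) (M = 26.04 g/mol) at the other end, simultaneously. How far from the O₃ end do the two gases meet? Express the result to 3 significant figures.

Graham's law gives d_O₃/d_C₂H₂ = rate_O₃/rate_C₂H₂ = √(M_C₂H₂/M_O₃) = √(26.04/48.00) = 0.7365.
With d_O₃ + d_C₂H₂ = 174 cm, d_C₂H₂ = 174/(1 + 0.7365) = 100.2 cm.
d_O₃ = 174 − 100.2 = 73.8 cm.

73.8 cm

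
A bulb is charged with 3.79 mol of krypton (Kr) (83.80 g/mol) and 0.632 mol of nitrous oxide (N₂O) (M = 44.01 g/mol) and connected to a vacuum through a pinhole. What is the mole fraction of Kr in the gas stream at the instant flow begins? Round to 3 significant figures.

0.813

Rate_i ∝ x_i/√M_i (Graham's law weighted by mole fraction), so the effusate composition follows n_i/√M_i.
So x_Kr in the escaping gas = (n_Kr/√M_Kr) / Σ(n_i/√M_i)
= (3.79/√83.80) / (3.79/√83.80 + 0.632/√44.01) = 0.4140/(0.4140 + 0.09527) = 0.813.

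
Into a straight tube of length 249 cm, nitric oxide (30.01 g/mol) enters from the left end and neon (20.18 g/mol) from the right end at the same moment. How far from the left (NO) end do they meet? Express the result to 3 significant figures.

Distances travelled in equal time are proportional to diffusion rates, so d_NO/d_Ne = √(M_Ne/M_NO) = √(20.18/30.01) = 0.8200.
With d_NO + d_Ne = 249 cm, d_Ne = 249/(1 + 0.8200) = 136.8 cm.
d_NO = 249 − 136.8 = 112 cm.

112 cm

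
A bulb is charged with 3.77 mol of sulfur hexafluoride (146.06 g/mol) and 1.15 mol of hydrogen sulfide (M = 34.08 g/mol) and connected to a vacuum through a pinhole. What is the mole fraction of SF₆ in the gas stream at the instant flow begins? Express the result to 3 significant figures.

0.613

Rate_i ∝ x_i/√M_i (Graham's law weighted by mole fraction), so the effusate composition follows n_i/√M_i.
Mole fraction of SF₆ in the effusate = (n_SF₆/√M_SF₆) / (n_SF₆/√M_SF₆ + n_H₂S/√M_H₂S)
= (3.77/√146.06) / (3.77/√146.06 + 1.15/√34.08) = 0.3119/(0.3119 + 0.1970) = 0.613.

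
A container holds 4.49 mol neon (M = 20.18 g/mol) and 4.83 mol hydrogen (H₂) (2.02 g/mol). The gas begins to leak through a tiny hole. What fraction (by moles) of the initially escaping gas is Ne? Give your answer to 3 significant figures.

The effusion rate of species i is ∝ p_i/√M_i ∝ n_i/√M_i.
Mole fraction of Ne in the effusate = (n_Ne/√M_Ne) / (n_Ne/√M_Ne + n_H₂/√M_H₂)
= (4.49/√20.18) / (4.49/√20.18 + 4.83/√2.02) = 0.9995/(0.9995 + 3.398) = 0.227.

0.227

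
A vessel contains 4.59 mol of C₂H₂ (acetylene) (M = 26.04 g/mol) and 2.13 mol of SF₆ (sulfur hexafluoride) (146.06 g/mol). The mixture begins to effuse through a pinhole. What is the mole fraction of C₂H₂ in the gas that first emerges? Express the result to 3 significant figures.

Effusion rate of each component ∝ n_i/√M_i (partial pressure × 1/√M).
Mole fraction of C₂H₂ in the effusate = (n_C₂H₂/√M_C₂H₂) / (n_C₂H₂/√M_C₂H₂ + n_SF₆/√M_SF₆)
= (4.59/√26.04) / (4.59/√26.04 + 2.13/√146.06) = 0.8995/(0.8995 + 0.1762) = 0.836.

0.836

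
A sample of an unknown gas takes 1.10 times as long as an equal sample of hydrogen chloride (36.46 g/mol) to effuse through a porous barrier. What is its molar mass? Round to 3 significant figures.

44.1 g/mol

By Graham's law, t_X/t_HCl = √(M_X/M_HCl).
1.10 = √(M_X/36.46)
M_X = 36.46 × 1.10² = 36.46 × 1.210 = 44.1 g/mol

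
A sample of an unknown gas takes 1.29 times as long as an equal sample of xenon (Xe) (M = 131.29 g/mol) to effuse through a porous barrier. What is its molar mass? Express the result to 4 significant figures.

218.5 g/mol

Graham's law gives t_X/t_Xe = √(M_X/M_Xe).
1.29 = √(M_X/131.29)
M_X = 131.29 × 1.29² = 131.29 × 1.664 = 218.5 g/mol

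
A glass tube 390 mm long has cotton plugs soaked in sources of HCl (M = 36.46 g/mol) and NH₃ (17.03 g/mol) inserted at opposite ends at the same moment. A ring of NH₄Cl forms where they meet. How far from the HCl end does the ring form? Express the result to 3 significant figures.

Graham's law gives d_HCl/d_NH₃ = rate_HCl/rate_NH₃ = √(M_NH₃/M_HCl) = √(17.03/36.46) = 0.6834.
With d_HCl + d_NH₃ = 390 mm, d_NH₃ = 390/(1 + 0.6834) = 231.7 mm.
d_HCl = 390 − 231.7 = 158 mm.

158 mm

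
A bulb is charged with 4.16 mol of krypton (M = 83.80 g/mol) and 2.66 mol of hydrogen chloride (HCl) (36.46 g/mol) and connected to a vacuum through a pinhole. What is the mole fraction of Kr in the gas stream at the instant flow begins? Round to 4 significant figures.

Effusion rate of each component ∝ n_i/√M_i (partial pressure × 1/√M).
Mole fraction of Kr in the effusate = (n_Kr/√M_Kr) / (n_Kr/√M_Kr + n_HCl/√M_HCl)
= (4.16/√83.80) / (4.16/√83.80 + 2.66/√36.46) = 0.4544/(0.4544 + 0.4405) = 0.5078.

0.5078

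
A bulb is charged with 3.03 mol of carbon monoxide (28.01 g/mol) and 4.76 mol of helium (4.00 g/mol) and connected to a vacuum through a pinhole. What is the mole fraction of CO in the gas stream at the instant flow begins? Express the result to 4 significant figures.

0.1939

The effusion rate of species i is ∝ p_i/√M_i ∝ n_i/√M_i.
x_CO(eff) = (n_CO/√M_CO) / (n_CO/√M_CO + n_He/√M_He)
= (3.03/√28.01) / (3.03/√28.01 + 4.76/√4.00) = 0.5725/(0.5725 + 2.380) = 0.1939.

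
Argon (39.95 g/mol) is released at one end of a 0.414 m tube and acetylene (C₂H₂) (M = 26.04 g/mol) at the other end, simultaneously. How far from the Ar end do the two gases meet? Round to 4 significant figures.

Distances travelled in equal time are proportional to diffusion rates, so d_Ar/d_C₂H₂ = √(M_C₂H₂/M_Ar) = √(26.04/39.95) = 0.8074.
With d_Ar + d_C₂H₂ = 0.414 m, d_C₂H₂ = 0.414/(1 + 0.8074) = 0.2291 m.
d_Ar = 0.414 − 0.2291 = 0.1849 m.

0.1849 m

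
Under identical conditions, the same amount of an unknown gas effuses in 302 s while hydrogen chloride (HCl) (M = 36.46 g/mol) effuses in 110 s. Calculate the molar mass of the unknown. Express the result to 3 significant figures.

275 g/mol

By Graham's law, t_X/t_HCl = √(M_X/M_HCl).
302/110 = 2.745 = √(M_X/36.46)
M_X = 36.46 × 2.745² = 36.46 × 7.538 = 275 g/mol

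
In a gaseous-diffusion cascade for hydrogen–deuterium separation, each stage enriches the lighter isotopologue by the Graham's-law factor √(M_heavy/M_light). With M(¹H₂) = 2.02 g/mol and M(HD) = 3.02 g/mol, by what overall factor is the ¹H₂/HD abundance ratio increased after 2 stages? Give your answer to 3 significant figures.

1.50

The single-stage factor is √(M_heavy/M_light), so 2 stages give [√(3.02/2.02)]^2 = (3.02/2.02)^(2/2).
= 1.49505^1 = 1.50.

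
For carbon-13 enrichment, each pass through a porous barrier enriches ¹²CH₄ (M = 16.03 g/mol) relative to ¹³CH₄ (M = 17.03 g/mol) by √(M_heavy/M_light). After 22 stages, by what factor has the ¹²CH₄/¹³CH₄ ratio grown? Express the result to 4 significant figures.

1.946

The single-stage factor is √(M_heavy/M_light), so 22 stages give [√(17.03/16.03)]^22 = (17.03/16.03)^(22/2).
= 1.06238^11 = 1.946.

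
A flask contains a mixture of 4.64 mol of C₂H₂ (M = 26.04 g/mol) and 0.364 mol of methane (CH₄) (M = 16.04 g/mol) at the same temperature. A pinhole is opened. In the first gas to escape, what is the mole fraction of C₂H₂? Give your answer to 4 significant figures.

The effusion rate of species i is ∝ p_i/√M_i ∝ n_i/√M_i.
So x_C₂H₂ in the escaping gas = (n_C₂H₂/√M_C₂H₂) / Σ(n_i/√M_i)
= (4.64/√26.04) / (4.64/√26.04 + 0.364/√16.04) = 0.9093/(0.9093 + 0.09089) = 0.9091.

0.9091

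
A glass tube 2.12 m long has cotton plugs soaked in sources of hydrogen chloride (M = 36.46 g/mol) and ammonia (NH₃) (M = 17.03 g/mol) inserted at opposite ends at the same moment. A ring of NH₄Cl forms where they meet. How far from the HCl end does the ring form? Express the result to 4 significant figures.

The fronts meet when d_HCl + d_NH₃ = L with d_HCl/d_NH₃ = √(M_NH₃/M_HCl) (Graham's law). Here √(M_NH₃/M_HCl) = √(17.03/36.46) = 0.6834.
With d_HCl + d_NH₃ = 2.12 m, d_NH₃ = 2.12/(1 + 0.6834) = 1.259 m.
d_HCl = 2.12 − 1.259 = 0.8607 m.

0.8607 m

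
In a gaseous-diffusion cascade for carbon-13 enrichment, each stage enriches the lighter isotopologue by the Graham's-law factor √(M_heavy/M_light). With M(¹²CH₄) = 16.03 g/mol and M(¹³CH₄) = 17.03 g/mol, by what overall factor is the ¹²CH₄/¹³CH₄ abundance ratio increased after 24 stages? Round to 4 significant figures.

2.067

Overall factor = α^24 with α = √(17.03/16.03), i.e. (17.03/16.03)^(24/2).
= 1.06238^12 = 2.067.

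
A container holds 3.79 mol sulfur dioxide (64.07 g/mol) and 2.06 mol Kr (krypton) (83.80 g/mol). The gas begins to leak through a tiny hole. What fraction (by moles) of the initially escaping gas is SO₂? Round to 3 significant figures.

Effusion rate of each component ∝ n_i/√M_i (partial pressure × 1/√M).
x_SO₂(eff) = (n_SO₂/√M_SO₂) / (n_SO₂/√M_SO₂ + n_Kr/√M_Kr)
= (3.79/√64.07) / (3.79/√64.07 + 2.06/√83.80) = 0.4735/(0.4735 + 0.2250) = 0.678.

0.678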